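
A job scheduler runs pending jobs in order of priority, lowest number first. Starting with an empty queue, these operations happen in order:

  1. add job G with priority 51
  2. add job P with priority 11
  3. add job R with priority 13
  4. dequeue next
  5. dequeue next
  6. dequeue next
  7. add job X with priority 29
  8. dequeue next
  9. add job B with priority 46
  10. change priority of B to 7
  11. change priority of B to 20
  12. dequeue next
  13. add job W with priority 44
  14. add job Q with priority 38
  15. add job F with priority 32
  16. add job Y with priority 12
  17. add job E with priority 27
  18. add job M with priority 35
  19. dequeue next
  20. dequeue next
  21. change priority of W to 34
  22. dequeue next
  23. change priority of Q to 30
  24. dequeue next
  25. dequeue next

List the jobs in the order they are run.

P → R → G → X → B → Y → E → F → Q → W

add G (priority 51) → {G:51}
add P (priority 11) → {P:11, G:51}
add R (priority 13) → {P:11, R:13, G:51}
dequeue next → P; now {R:13, G:51}
dequeue next → R; now {G:51}
dequeue next → G; now {}
add X (priority 29) → {X:29}
dequeue next → X; now {}
add B (priority 46) → {B:46}
update B to priority 7 → {B:7}
update B to priority 20 → {B:20}
dequeue next → B; now {}
add W (priority 44) → {W:44}
add Q (priority 38) → {Q:38, W:44}
add F (priority 32) → {F:32, Q:38, W:44}
add Y (priority 12) → {Y:12, F:32, Q:38, W:44}
add E (priority 27) → {Y:12, E:27, F:32, Q:38, W:44}
add M (priority 35) → {Y:12, E:27, F:32, M:35, Q:38, W:44}
dequeue next → Y; now {E:27, F:32, M:35, Q:38, W:44}
dequeue next → E; now {F:32, M:35, Q:38, W:44}
update W to priority 34 → {F:32, W:34, M:35, Q:38}
dequeue next → F; now {W:34, M:35, Q:38}
update Q to priority 30 → {Q:30, W:34, M:35}
dequeue next → Q; now {W:34, M:35}
dequeue next → W; now {M:35}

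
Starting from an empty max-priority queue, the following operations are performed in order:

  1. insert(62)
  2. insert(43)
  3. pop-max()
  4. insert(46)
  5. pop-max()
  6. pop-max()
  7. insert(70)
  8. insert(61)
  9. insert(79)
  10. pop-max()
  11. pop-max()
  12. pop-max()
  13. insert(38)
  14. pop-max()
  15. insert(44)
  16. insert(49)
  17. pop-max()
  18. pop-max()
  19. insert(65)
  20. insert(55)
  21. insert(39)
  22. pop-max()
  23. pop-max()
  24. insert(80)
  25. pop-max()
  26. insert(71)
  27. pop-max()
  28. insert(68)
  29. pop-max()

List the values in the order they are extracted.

62 → 46 → 43 → 79 → 70 → 61 → 38 → 49 → 44 → 65 → 55 → 80 → 71 → 68

insert 62 → {62}
insert 43 → {62, 43}
pop-max → 62; now {43}
insert 46 → {46, 43}
pop-max → 46; now {43}
pop-max → 43; now {}
insert 70 → {70}
insert 61 → {70, 61}
insert 79 → {79, 70, 61}
pop-max → 79; now {70, 61}
pop-max → 70; now {61}
pop-max → 61; now {}
insert 38 → {38}
pop-max → 38; now {}
insert 44 → {44}
insert 49 → {49, 44}
pop-max → 49; now {44}
pop-max → 44; now {}
insert 65 → {65}
insert 55 → {65, 55}
insert 39 → {65, 55, 39}
pop-max → 65; now {55, 39}
pop-max → 55; now {39}
insert 80 → {80, 39}
pop-max → 80; now {39}
insert 71 → {71, 39}
pop-max → 71; now {39}
insert 68 → {68, 39}
pop-max → 68; now {39}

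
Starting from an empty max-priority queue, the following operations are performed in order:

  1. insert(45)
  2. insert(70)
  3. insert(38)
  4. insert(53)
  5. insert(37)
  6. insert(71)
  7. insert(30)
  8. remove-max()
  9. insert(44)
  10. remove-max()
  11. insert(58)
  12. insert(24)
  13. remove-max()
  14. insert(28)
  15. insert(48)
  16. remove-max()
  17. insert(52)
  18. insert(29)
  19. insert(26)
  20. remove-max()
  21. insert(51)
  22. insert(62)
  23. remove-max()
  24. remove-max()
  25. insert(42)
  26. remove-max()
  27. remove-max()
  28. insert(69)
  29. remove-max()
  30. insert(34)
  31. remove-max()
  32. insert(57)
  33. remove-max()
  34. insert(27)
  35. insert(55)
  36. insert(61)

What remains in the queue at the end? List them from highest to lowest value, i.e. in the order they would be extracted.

61, 55, 42, 38, 37, 34, 30, 29, 28, 27, 26, 24

insert 45 → {45}
insert 70 → {70, 45}
insert 38 → {70, 45, 38}
insert 53 → {70, 53, 45, 38}
insert 37 → {70, 53, 45, 38, 37}
insert 71 → {71, 70, 53, 45, 38, 37}
insert 30 → {71, 70, 53, 45, 38, 37, 30}
remove-max → 71; now {70, 53, 45, 38, 37, 30}
insert 44 → {70, 53, 45, 44, 38, 37, 30}
remove-max → 70; now {53, 45, 44, 38, 37, 30}
insert 58 → {58, 53, 45, 44, 38, 37, 30}
insert 24 → {58, 53, 45, 44, 38, 37, 30, 24}
remove-max → 58; now {53, 45, 44, 38, 37, 30, 24}
insert 28 → {53, 45, 44, 38, 37, 30, 28, 24}
insert 48 → {53, 48, 45, 44, 38, 37, 30, 28, 24}
remove-max → 53; now {48, 45, 44, 38, 37, 30, 28, 24}
insert 52 → {52, 48, 45, 44, 38, 37, 30, 28, 24}
insert 29 → {52, 48, 45, 44, 38, 37, 30, 29, 28, 24}
insert 26 → {52, 48, 45, 44, 38, 37, 30, 29, 28, 26, 24}
remove-max → 52; now {48, 45, 44, 38, 37, 30, 29, 28, 26, 24}
insert 51 → {51, 48, 45, 44, 38, 37, 30, 29, 28, 26, 24}
insert 62 → {62, 51, 48, 45, 44, 38, 37, 30, 29, 28, 26, 24}
remove-max → 62; now {51, 48, 45, 44, 38, 37, 30, 29, 28, 26, 24}
remove-max → 51; now {48, 45, 44, 38, 37, 30, 29, 28, 26, 24}
insert 42 → {48, 45, 44, 42, 38, 37, 30, 29, 28, 26, 24}
remove-max → 48; now {45, 44, 42, 38, 37, 30, 29, 28, 26, 24}
remove-max → 45; now {44, 42, 38, 37, 30, 29, 28, 26, 24}
insert 69 → {69, 44, 42, 38, 37, 30, 29, 28, 26, 24}
remove-max → 69; now {44, 42, 38, 37, 30, 29, 28, 26, 24}
insert 34 → {44, 42, 38, 37, 34, 30, 29, 28, 26, 24}
remove-max → 44; now {42, 38, 37, 34, 30, 29, 28, 26, 24}
insert 57 → {57, 42, 38, 37, 34, 30, 29, 28, 26, 24}
remove-max → 57; now {42, 38, 37, 34, 30, 29, 28, 26, 24}
insert 27 → {42, 38, 37, 34, 30, 29, 28, 27, 26, 24}
insert 55 → {55, 42, 38, 37, 34, 30, 29, 28, 27, 26, 24}
insert 61 → {61, 55, 42, 38, 37, 34, 30, 29, 28, 27, 26, 24}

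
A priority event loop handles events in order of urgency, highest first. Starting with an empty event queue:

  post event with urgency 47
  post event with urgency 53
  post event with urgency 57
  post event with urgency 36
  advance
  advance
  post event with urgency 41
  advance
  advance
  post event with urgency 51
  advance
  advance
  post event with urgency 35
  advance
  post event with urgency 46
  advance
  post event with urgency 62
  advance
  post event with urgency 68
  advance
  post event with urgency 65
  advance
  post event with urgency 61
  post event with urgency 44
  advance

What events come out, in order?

[57, 53, 47, 41, 51, 36, 35, 46, 62, 68, 65, 61]

insert 47 → {47}
insert 53 → {53, 47}
insert 57 → {57, 53, 47}
insert 36 → {57, 53, 47, 36}
advance → 57; now {53, 47, 36}
advance → 53; now {47, 36}
insert 41 → {47, 41, 36}
advance → 47; now {41, 36}
advance → 41; now {36}
insert 51 → {51, 36}
advance → 51; now {36}
advance → 36; now {}
insert 35 → {35}
advance → 35; now {}
insert 46 → {46}
advance → 46; now {}
insert 62 → {62}
advance → 62; now {}
insert 68 → {68}
advance → 68; now {}
insert 65 → {65}
advance → 65; now {}
insert 61 → {61}
insert 44 → {61, 44}
advance → 61; now {44}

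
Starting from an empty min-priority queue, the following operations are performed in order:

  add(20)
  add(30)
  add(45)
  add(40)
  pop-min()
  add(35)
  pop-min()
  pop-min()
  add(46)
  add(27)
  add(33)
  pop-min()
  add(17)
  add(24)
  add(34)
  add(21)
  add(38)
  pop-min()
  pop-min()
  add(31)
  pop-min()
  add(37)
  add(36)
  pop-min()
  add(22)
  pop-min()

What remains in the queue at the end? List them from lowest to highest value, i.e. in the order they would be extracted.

[33, 34, 36, 37, 38, 40, 45, 46]

insert 20 → {20}
insert 30 → {20, 30}
insert 45 → {20, 30, 45}
insert 40 → {20, 30, 40, 45}
pop-min → 20; now {30, 40, 45}
insert 35 → {30, 35, 40, 45}
pop-min → 30; now {35, 40, 45}
pop-min → 35; now {40, 45}
insert 46 → {40, 45, 46}
insert 27 → {27, 40, 45, 46}
insert 33 → {27, 33, 40, 45, 46}
pop-min → 27; now {33, 40, 45, 46}
insert 17 → {17, 33, 40, 45, 46}
insert 24 → {17, 24, 33, 40, 45, 46}
insert 34 → {17, 24, 33, 34, 40, 45, 46}
insert 21 → {17, 21, 24, 33, 34, 40, 45, 46}
insert 38 → {17, 21, 24, 33, 34, 38, 40, 45, 46}
pop-min → 17; now {21, 24, 33, 34, 38, 40, 45, 46}
pop-min → 21; now {24, 33, 34, 38, 40, 45, 46}
insert 31 → {24, 31, 33, 34, 38, 40, 45, 46}
pop-min → 24; now {31, 33, 34, 38, 40, 45, 46}
insert 37 → {31, 33, 34, 37, 38, 40, 45, 46}
insert 36 → {31, 33, 34, 36, 37, 38, 40, 45, 46}
pop-min → 31; now {33, 34, 36, 37, 38, 40, 45, 46}
insert 22 → {22, 33, 34, 36, 37, 38, 40, 45, 46}
pop-min → 22; now {33, 34, 36, 37, 38, 40, 45, 46}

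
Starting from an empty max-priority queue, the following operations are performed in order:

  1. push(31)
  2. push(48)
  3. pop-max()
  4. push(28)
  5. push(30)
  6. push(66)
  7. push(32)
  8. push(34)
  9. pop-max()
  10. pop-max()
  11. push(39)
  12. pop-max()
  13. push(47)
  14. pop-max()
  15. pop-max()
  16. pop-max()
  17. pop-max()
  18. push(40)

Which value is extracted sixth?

insert 31 → {31}
insert 48 → {48, 31}
pop-max → 48; now {31}
insert 28 → {31, 28}
insert 30 → {31, 30, 28}
insert 66 → {66, 31, 30, 28}
insert 32 → {66, 32, 31, 30, 28}
insert 34 → {66, 34, 32, 31, 30, 28}
pop-max → 66; now {34, 32, 31, 30, 28}
pop-max → 34; now {32, 31, 30, 28}
insert 39 → {39, 32, 31, 30, 28}
pop-max → 39; now {32, 31, 30, 28}
insert 47 → {47, 32, 31, 30, 28}
pop-max → 47; now {32, 31, 30, 28}
pop-max → 32; now {31, 30, 28}
pop-max → 31; now {30, 28}
pop-max → 30; now {28}
insert 40 → {40, 28}

32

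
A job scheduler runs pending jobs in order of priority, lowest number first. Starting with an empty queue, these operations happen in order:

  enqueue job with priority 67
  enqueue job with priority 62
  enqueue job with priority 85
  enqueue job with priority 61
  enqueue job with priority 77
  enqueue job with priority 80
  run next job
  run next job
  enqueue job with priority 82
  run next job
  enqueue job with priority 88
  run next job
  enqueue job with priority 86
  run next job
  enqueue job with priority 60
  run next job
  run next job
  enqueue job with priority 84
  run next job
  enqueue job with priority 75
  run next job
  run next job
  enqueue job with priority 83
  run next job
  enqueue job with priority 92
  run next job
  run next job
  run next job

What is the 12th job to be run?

86

insert 67 → {67}
insert 62 → {62, 67}
insert 85 → {62, 67, 85}
insert 61 → {61, 62, 67, 85}
insert 77 → {61, 62, 67, 77, 85}
insert 80 → {61, 62, 67, 77, 80, 85}
run next job → 61; now {62, 67, 77, 80, 85}
run next job → 62; now {67, 77, 80, 85}
insert 82 → {67, 77, 80, 82, 85}
run next job → 67; now {77, 80, 82, 85}
insert 88 → {77, 80, 82, 85, 88}
run next job → 77; now {80, 82, 85, 88}
insert 86 → {80, 82, 85, 86, 88}
run next job → 80; now {82, 85, 86, 88}
insert 60 → {60, 82, 85, 86, 88}
run next job → 60; now {82, 85, 86, 88}
run next job → 82; now {85, 86, 88}
insert 84 → {84, 85, 86, 88}
run next job → 84; now {85, 86, 88}
insert 75 → {75, 85, 86, 88}
run next job → 75; now {85, 86, 88}
run next job → 85; now {86, 88}
insert 83 → {83, 86, 88}
run next job → 83; now {86, 88}
insert 92 → {86, 88, 92}
run next job → 86; now {88, 92}
run next job → 88; now {92}
run next job → 92; now {}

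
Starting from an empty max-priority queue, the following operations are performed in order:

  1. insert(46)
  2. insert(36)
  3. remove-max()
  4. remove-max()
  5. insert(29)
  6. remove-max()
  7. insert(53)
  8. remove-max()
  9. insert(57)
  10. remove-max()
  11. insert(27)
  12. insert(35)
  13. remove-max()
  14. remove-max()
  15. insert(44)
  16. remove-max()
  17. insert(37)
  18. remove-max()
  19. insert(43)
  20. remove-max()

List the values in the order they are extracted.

[46, 36, 29, 53, 57, 35, 27, 44, 37, 43]

insert 46 → {46}
insert 36 → {46, 36}
remove-max → 46; now {36}
remove-max → 36; now {}
insert 29 → {29}
remove-max → 29; now {}
insert 53 → {53}
remove-max → 53; now {}
insert 57 → {57}
remove-max → 57; now {}
insert 27 → {27}
insert 35 → {35, 27}
remove-max → 35; now {27}
remove-max → 27; now {}
insert 44 → {44}
remove-max → 44; now {}
insert 37 → {37}
remove-max → 37; now {}
insert 43 → {43}
remove-max → 43; now {}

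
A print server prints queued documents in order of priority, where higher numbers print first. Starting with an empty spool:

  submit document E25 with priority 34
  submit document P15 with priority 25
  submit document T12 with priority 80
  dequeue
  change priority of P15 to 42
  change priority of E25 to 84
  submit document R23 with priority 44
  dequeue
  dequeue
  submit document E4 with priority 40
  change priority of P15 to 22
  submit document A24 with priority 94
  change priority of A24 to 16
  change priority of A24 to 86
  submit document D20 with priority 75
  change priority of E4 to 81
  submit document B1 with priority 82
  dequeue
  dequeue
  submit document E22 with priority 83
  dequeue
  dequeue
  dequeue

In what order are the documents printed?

[T12, E25, R23, A24, B1, E22, E4, D20]

add E25 (priority 34) → {E25:34}
add P15 (priority 25) → {E25:34, P15:25}
add T12 (priority 80) → {T12:80, E25:34, P15:25}
dequeue → T12; now {E25:34, P15:25}
update P15 to priority 42 → {P15:42, E25:34}
update E25 to priority 84 → {E25:84, P15:42}
add R23 (priority 44) → {E25:84, R23:44, P15:42}
dequeue → E25; now {R23:44, P15:42}
dequeue → R23; now {P15:42}
add E4 (priority 40) → {P15:42, E4:40}
update P15 to priority 22 → {E4:40, P15:22}
add A24 (priority 94) → {A24:94, E4:40, P15:22}
update A24 to priority 16 → {E4:40, P15:22, A24:16}
update A24 to priority 86 → {A24:86, E4:40, P15:22}
add D20 (priority 75) → {A24:86, D20:75, E4:40, P15:22}
update E4 to priority 81 → {A24:86, E4:81, D20:75, P15:22}
add B1 (priority 82) → {A24:86, B1:82, E4:81, D20:75, P15:22}
dequeue → A24; now {B1:82, E4:81, D20:75, P15:22}
dequeue → B1; now {E4:81, D20:75, P15:22}
add E22 (priority 83) → {E22:83, E4:81, D20:75, P15:22}
dequeue → E22; now {E4:81, D20:75, P15:22}
dequeue → E4; now {D20:75, P15:22}
dequeue → D20; now {P15:22}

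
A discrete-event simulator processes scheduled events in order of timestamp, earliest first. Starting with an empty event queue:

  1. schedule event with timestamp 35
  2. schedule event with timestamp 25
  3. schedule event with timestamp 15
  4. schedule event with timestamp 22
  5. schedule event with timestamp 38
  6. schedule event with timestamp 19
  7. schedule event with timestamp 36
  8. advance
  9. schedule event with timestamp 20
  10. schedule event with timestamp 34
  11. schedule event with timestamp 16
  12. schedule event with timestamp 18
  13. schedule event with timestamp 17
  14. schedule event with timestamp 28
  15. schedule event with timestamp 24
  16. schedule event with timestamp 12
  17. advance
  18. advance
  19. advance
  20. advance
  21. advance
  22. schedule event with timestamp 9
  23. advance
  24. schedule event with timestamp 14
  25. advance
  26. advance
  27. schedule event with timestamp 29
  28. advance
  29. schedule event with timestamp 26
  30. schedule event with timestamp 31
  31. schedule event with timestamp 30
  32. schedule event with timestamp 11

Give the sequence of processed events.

[15, 12, 16, 17, 18, 19, 9, 14, 20, 22]

insert 35 → {35}
insert 25 → {25, 35}
insert 15 → {15, 25, 35}
insert 22 → {15, 22, 25, 35}
insert 38 → {15, 22, 25, 35, 38}
insert 19 → {15, 19, 22, 25, 35, 38}
insert 36 → {15, 19, 22, 25, 35, 36, 38}
advance → 15; now {19, 22, 25, 35, 36, 38}
insert 20 → {19, 20, 22, 25, 35, 36, 38}
insert 34 → {19, 20, 22, 25, 34, 35, 36, 38}
insert 16 → {16, 19, 20, 22, 25, 34, 35, 36, 38}
insert 18 → {16, 18, 19, 20, 22, 25, 34, 35, 36, 38}
insert 17 → {16, 17, 18, 19, 20, 22, 25, 34, 35, 36, 38}
insert 28 → {16, 17, 18, 19, 20, 22, 25, 28, 34, 35, 36, 38}
insert 24 → {16, 17, 18, 19, 20, 22, 24, 25, 28, 34, 35, 36, 38}
insert 12 → {12, 16, 17, 18, 19, 20, 22, 24, 25, 28, 34, 35, 36, 38}
advance → 12; now {16, 17, 18, 19, 20, 22, 24, 25, 28, 34, 35, 36, 38}
advance → 16; now {17, 18, 19, 20, 22, 24, 25, 28, 34, 35, 36, 38}
advance → 17; now {18, 19, 20, 22, 24, 25, 28, 34, 35, 36, 38}
advance → 18; now {19, 20, 22, 24, 25, 28, 34, 35, 36, 38}
advance → 19; now {20, 22, 24, 25, 28, 34, 35, 36, 38}
insert 9 → {9, 20, 22, 24, 25, 28, 34, 35, 36, 38}
advance → 9; now {20, 22, 24, 25, 28, 34, 35, 36, 38}
insert 14 → {14, 20, 22, 24, 25, 28, 34, 35, 36, 38}
advance → 14; now {20, 22, 24, 25, 28, 34, 35, 36, 38}
advance → 20; now {22, 24, 25, 28, 34, 35, 36, 38}
insert 29 → {22, 24, 25, 28, 29, 34, 35, 36, 38}
advance → 22; now {24, 25, 28, 29, 34, 35, 36, 38}
insert 26 → {24, 25, 26, 28, 29, 34, 35, 36, 38}
insert 31 → {24, 25, 26, 28, 29, 31, 34, 35, 36, 38}
insert 30 → {24, 25, 26, 28, 29, 30, 31, 34, 35, 36, 38}
insert 11 → {11, 24, 25, 26, 28, 29, 30, 31, 34, 35, 36, 38}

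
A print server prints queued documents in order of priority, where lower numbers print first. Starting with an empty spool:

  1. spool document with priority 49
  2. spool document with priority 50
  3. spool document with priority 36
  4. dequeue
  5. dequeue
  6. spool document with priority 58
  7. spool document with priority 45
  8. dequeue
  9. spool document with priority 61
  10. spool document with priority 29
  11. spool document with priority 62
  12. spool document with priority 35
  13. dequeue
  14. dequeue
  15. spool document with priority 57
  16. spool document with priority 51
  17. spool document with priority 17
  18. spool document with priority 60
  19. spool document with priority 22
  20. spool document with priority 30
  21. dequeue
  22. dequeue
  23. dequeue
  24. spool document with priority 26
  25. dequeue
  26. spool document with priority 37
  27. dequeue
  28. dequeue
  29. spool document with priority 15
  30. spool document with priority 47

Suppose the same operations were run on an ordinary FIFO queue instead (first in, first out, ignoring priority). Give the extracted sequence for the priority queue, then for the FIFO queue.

priority queue: 36, 49, 45, 29, 35, 17, 22, 30, 26, 37, 50; FIFO queue: [49, 50, 36, 58, 45, 61, 29, 62, 35, 57, 51]

insert 49 → {49}
insert 50 → {49, 50}
insert 36 → {36, 49, 50}
dequeue → 36; now {49, 50}
dequeue → 49; now {50}
insert 58 → {50, 58}
insert 45 → {45, 50, 58}
dequeue → 45; now {50, 58}
insert 61 → {50, 58, 61}
insert 29 → {29, 50, 58, 61}
insert 62 → {29, 50, 58, 61, 62}
insert 35 → {29, 35, 50, 58, 61, 62}
dequeue → 29; now {35, 50, 58, 61, 62}
dequeue → 35; now {50, 58, 61, 62}
insert 57 → {50, 57, 58, 61, 62}
insert 51 → {50, 51, 57, 58, 61, 62}
insert 17 → {17, 50, 51, 57, 58, 61, 62}
insert 60 → {17, 50, 51, 57, 58, 60, 61, 62}
insert 22 → {17, 22, 50, 51, 57, 58, 60, 61, 62}
insert 30 → {17, 22, 30, 50, 51, 57, 58, 60, 61, 62}
dequeue → 17; now {22, 30, 50, 51, 57, 58, 60, 61, 62}
dequeue → 22; now {30, 50, 51, 57, 58, 60, 61, 62}
dequeue → 30; now {50, 51, 57, 58, 60, 61, 62}
insert 26 → {26, 50, 51, 57, 58, 60, 61, 62}
dequeue → 26; now {50, 51, 57, 58, 60, 61, 62}
insert 37 → {37, 50, 51, 57, 58, 60, 61, 62}
dequeue → 37; now {50, 51, 57, 58, 60, 61, 62}
dequeue → 50; now {51, 57, 58, 60, 61, 62}
insert 15 → {15, 51, 57, 58, 60, 61, 62}
insert 47 → {15, 47, 51, 57, 58, 60, 61, 62}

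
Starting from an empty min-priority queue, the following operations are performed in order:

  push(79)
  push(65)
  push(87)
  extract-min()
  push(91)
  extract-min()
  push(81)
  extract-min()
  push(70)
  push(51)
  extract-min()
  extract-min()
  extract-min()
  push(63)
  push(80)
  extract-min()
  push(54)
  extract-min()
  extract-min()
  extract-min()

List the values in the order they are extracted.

insert 79 → {79}
insert 65 → {65, 79}
insert 87 → {65, 79, 87}
extract-min → 65; now {79, 87}
insert 91 → {79, 87, 91}
extract-min → 79; now {87, 91}
insert 81 → {81, 87, 91}
extract-min → 81; now {87, 91}
insert 70 → {70, 87, 91}
insert 51 → {51, 70, 87, 91}
extract-min → 51; now {70, 87, 91}
extract-min → 70; now {87, 91}
extract-min → 87; now {91}
insert 63 → {63, 91}
insert 80 → {63, 80, 91}
extract-min → 63; now {80, 91}
insert 54 → {54, 80, 91}
extract-min → 54; now {80, 91}
extract-min → 80; now {91}
extract-min → 91; now {}

65, 79, 81, 51, 70, 87, 63, 54, 80, 91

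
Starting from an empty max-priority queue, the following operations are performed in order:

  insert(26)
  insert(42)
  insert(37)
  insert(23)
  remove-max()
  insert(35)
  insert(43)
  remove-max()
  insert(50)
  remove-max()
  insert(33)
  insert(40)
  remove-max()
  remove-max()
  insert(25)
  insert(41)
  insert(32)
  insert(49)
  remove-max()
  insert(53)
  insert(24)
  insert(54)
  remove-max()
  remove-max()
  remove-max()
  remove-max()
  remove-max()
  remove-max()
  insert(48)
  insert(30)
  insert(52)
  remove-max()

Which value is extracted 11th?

insert 26 → {26}
insert 42 → {42, 26}
insert 37 → {42, 37, 26}
insert 23 → {42, 37, 26, 23}
remove-max → 42; now {37, 26, 23}
insert 35 → {37, 35, 26, 23}
insert 43 → {43, 37, 35, 26, 23}
remove-max → 43; now {37, 35, 26, 23}
insert 50 → {50, 37, 35, 26, 23}
remove-max → 50; now {37, 35, 26, 23}
insert 33 → {37, 35, 33, 26, 23}
insert 40 → {40, 37, 35, 33, 26, 23}
remove-max → 40; now {37, 35, 33, 26, 23}
remove-max → 37; now {35, 33, 26, 23}
insert 25 → {35, 33, 26, 25, 23}
insert 41 → {41, 35, 33, 26, 25, 23}
insert 32 → {41, 35, 33, 32, 26, 25, 23}
insert 49 → {49, 41, 35, 33, 32, 26, 25, 23}
remove-max → 49; now {41, 35, 33, 32, 26, 25, 23}
insert 53 → {53, 41, 35, 33, 32, 26, 25, 23}
insert 24 → {53, 41, 35, 33, 32, 26, 25, 24, 23}
insert 54 → {54, 53, 41, 35, 33, 32, 26, 25, 24, 23}
remove-max → 54; now {53, 41, 35, 33, 32, 26, 25, 24, 23}
remove-max → 53; now {41, 35, 33, 32, 26, 25, 24, 23}
remove-max → 41; now {35, 33, 32, 26, 25, 24, 23}
remove-max → 35; now {33, 32, 26, 25, 24, 23}
remove-max → 33; now {32, 26, 25, 24, 23}
remove-max → 32; now {26, 25, 24, 23}
insert 48 → {48, 26, 25, 24, 23}
insert 30 → {48, 30, 26, 25, 24, 23}
insert 52 → {52, 48, 30, 26, 25, 24, 23}
remove-max → 52; now {48, 30, 26, 25, 24, 23}

33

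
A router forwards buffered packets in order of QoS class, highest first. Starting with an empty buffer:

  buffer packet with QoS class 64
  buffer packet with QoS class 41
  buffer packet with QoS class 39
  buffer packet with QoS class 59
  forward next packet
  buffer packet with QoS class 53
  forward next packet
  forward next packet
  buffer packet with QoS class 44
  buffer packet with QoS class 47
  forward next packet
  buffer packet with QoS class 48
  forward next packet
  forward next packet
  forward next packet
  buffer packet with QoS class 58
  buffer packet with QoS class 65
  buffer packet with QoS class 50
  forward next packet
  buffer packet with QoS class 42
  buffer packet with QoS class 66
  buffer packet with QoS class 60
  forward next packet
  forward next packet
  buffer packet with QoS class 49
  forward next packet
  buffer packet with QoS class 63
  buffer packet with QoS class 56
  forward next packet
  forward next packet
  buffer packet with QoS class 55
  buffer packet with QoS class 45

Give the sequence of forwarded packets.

insert 64 → {64}
insert 41 → {64, 41}
insert 39 → {64, 41, 39}
insert 59 → {64, 59, 41, 39}
forward next packet → 64; now {59, 41, 39}
insert 53 → {59, 53, 41, 39}
forward next packet → 59; now {53, 41, 39}
forward next packet → 53; now {41, 39}
insert 44 → {44, 41, 39}
insert 47 → {47, 44, 41, 39}
forward next packet → 47; now {44, 41, 39}
insert 48 → {48, 44, 41, 39}
forward next packet → 48; now {44, 41, 39}
forward next packet → 44; now {41, 39}
forward next packet → 41; now {39}
insert 58 → {58, 39}
insert 65 → {65, 58, 39}
insert 50 → {65, 58, 50, 39}
forward next packet → 65; now {58, 50, 39}
insert 42 → {58, 50, 42, 39}
insert 66 → {66, 58, 50, 42, 39}
insert 60 → {66, 60, 58, 50, 42, 39}
forward next packet → 66; now {60, 58, 50, 42, 39}
forward next packet → 60; now {58, 50, 42, 39}
insert 49 → {58, 50, 49, 42, 39}
forward next packet → 58; now {50, 49, 42, 39}
insert 63 → {63, 50, 49, 42, 39}
insert 56 → {63, 56, 50, 49, 42, 39}
forward next packet → 63; now {56, 50, 49, 42, 39}
forward next packet → 56; now {50, 49, 42, 39}
insert 55 → {55, 50, 49, 42, 39}
insert 45 → {55, 50, 49, 45, 42, 39}

[64, 59, 53, 47, 48, 44, 41, 65, 66, 60, 58, 63, 56]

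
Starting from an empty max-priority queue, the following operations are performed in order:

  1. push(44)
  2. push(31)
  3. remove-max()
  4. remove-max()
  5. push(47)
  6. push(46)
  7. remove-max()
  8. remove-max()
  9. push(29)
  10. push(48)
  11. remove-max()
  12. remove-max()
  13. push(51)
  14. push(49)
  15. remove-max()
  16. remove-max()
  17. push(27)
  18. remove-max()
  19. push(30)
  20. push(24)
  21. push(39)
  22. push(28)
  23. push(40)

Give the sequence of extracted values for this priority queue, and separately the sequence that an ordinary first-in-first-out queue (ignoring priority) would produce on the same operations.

insert 44 → {44}
insert 31 → {44, 31}
remove-max → 44; now {31}
remove-max → 31; now {}
insert 47 → {47}
insert 46 → {47, 46}
remove-max → 47; now {46}
remove-max → 46; now {}
insert 29 → {29}
insert 48 → {48, 29}
remove-max → 48; now {29}
remove-max → 29; now {}
insert 51 → {51}
insert 49 → {51, 49}
remove-max → 51; now {49}
remove-max → 49; now {}
insert 27 → {27}
remove-max → 27; now {}
insert 30 → {30}
insert 24 → {30, 24}
insert 39 → {39, 30, 24}
insert 28 → {39, 30, 28, 24}
insert 40 → {40, 39, 30, 28, 24}

priority queue: [44, 31, 47, 46, 48, 29, 51, 49, 27]; FIFO queue: 44 → 31 → 47 → 46 → 29 → 48 → 51 → 49 → 27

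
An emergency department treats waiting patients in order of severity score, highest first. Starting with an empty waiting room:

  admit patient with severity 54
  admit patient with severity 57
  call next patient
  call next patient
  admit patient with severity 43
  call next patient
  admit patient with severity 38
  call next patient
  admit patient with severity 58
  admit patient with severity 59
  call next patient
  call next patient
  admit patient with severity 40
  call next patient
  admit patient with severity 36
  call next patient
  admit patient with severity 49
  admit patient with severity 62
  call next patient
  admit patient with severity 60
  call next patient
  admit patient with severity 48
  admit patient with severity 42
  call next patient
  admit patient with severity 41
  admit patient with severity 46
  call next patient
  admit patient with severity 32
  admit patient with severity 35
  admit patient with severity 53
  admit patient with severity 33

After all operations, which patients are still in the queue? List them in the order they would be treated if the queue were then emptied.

insert 54 → {54}
insert 57 → {57, 54}
call next patient → 57; now {54}
call next patient → 54; now {}
insert 43 → {43}
call next patient → 43; now {}
insert 38 → {38}
call next patient → 38; now {}
insert 58 → {58}
insert 59 → {59, 58}
call next patient → 59; now {58}
call next patient → 58; now {}
insert 40 → {40}
call next patient → 40; now {}
insert 36 → {36}
call next patient → 36; now {}
insert 49 → {49}
insert 62 → {62, 49}
call next patient → 62; now {49}
insert 60 → {60, 49}
call next patient → 60; now {49}
insert 48 → {49, 48}
insert 42 → {49, 48, 42}
call next patient → 49; now {48, 42}
insert 41 → {48, 42, 41}
insert 46 → {48, 46, 42, 41}
call next patient → 48; now {46, 42, 41}
insert 32 → {46, 42, 41, 32}
insert 35 → {46, 42, 41, 35, 32}
insert 53 → {53, 46, 42, 41, 35, 32}
insert 33 → {53, 46, 42, 41, 35, 33, 32}

53, 46, 42, 41, 35, 33, 32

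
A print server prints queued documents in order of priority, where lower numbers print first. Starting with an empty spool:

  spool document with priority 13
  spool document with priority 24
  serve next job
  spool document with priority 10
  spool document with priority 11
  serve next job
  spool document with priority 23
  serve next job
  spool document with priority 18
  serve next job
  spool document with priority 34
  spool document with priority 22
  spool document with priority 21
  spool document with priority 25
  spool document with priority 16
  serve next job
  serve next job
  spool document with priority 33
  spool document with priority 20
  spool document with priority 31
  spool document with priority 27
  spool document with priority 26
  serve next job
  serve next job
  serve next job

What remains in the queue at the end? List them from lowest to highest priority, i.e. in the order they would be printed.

insert 13 → {13}
insert 24 → {13, 24}
serve next job → 13; now {24}
insert 10 → {10, 24}
insert 11 → {10, 11, 24}
serve next job → 10; now {11, 24}
insert 23 → {11, 23, 24}
serve next job → 11; now {23, 24}
insert 18 → {18, 23, 24}
serve next job → 18; now {23, 24}
insert 34 → {23, 24, 34}
insert 22 → {22, 23, 24, 34}
insert 21 → {21, 22, 23, 24, 34}
insert 25 → {21, 22, 23, 24, 25, 34}
insert 16 → {16, 21, 22, 23, 24, 25, 34}
serve next job → 16; now {21, 22, 23, 24, 25, 34}
serve next job → 21; now {22, 23, 24, 25, 34}
insert 33 → {22, 23, 24, 25, 33, 34}
insert 20 → {20, 22, 23, 24, 25, 33, 34}
insert 31 → {20, 22, 23, 24, 25, 31, 33, 34}
insert 27 → {20, 22, 23, 24, 25, 27, 31, 33, 34}
insert 26 → {20, 22, 23, 24, 25, 26, 27, 31, 33, 34}
serve next job → 20; now {22, 23, 24, 25, 26, 27, 31, 33, 34}
serve next job → 22; now {23, 24, 25, 26, 27, 31, 33, 34}
serve next job → 23; now {24, 25, 26, 27, 31, 33, 34}

24, 25, 26, 27, 31, 33, 34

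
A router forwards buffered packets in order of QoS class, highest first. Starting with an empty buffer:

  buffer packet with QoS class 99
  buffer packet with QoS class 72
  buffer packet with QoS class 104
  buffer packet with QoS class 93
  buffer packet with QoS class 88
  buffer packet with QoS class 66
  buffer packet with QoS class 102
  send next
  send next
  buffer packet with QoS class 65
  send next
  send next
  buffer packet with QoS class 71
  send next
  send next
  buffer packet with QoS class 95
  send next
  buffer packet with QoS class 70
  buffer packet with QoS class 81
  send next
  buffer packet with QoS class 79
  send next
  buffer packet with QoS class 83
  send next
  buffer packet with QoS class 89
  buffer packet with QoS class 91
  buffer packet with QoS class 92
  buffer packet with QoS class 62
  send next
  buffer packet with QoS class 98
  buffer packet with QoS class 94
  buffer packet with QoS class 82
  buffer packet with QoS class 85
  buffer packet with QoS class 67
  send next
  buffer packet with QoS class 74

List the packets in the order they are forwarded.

insert 99 → {99}
insert 72 → {99, 72}
insert 104 → {104, 99, 72}
insert 93 → {104, 99, 93, 72}
insert 88 → {104, 99, 93, 88, 72}
insert 66 → {104, 99, 93, 88, 72, 66}
insert 102 → {104, 102, 99, 93, 88, 72, 66}
send next → 104; now {102, 99, 93, 88, 72, 66}
send next → 102; now {99, 93, 88, 72, 66}
insert 65 → {99, 93, 88, 72, 66, 65}
send next → 99; now {93, 88, 72, 66, 65}
send next → 93; now {88, 72, 66, 65}
insert 71 → {88, 72, 71, 66, 65}
send next → 88; now {72, 71, 66, 65}
send next → 72; now {71, 66, 65}
insert 95 → {95, 71, 66, 65}
send next → 95; now {71, 66, 65}
insert 70 → {71, 70, 66, 65}
insert 81 → {81, 71, 70, 66, 65}
send next → 81; now {71, 70, 66, 65}
insert 79 → {79, 71, 70, 66, 65}
send next → 79; now {71, 70, 66, 65}
insert 83 → {83, 71, 70, 66, 65}
send next → 83; now {71, 70, 66, 65}
insert 89 → {89, 71, 70, 66, 65}
insert 91 → {91, 89, 71, 70, 66, 65}
insert 92 → {92, 91, 89, 71, 70, 66, 65}
insert 62 → {92, 91, 89, 71, 70, 66, 65, 62}
send next → 92; now {91, 89, 71, 70, 66, 65, 62}
insert 98 → {98, 91, 89, 71, 70, 66, 65, 62}
insert 94 → {98, 94, 91, 89, 71, 70, 66, 65, 62}
insert 82 → {98, 94, 91, 89, 82, 71, 70, 66, 65, 62}
insert 85 → {98, 94, 91, 89, 85, 82, 71, 70, 66, 65, 62}
insert 67 → {98, 94, 91, 89, 85, 82, 71, 70, 67, 66, 65, 62}
send next → 98; now {94, 91, 89, 85, 82, 71, 70, 67, 66, 65, 62}
insert 74 → {94, 91, 89, 85, 82, 74, 71, 70, 67, 66, 65, 62}

104, 102, 99, 93, 88, 72, 95, 81, 79, 83, 92, 98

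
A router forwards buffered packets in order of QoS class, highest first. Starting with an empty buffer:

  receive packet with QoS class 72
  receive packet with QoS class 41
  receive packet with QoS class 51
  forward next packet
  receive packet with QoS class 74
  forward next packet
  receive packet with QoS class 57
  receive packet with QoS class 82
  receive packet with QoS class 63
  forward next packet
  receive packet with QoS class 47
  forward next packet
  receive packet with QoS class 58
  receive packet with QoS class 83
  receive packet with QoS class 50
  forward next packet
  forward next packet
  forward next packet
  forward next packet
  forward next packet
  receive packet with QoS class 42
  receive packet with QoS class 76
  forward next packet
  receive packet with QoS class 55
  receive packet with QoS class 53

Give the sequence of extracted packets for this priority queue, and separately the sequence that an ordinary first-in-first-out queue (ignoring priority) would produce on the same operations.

insert 72 → {72}
insert 41 → {72, 41}
insert 51 → {72, 51, 41}
forward next packet → 72; now {51, 41}
insert 74 → {74, 51, 41}
forward next packet → 74; now {51, 41}
insert 57 → {57, 51, 41}
insert 82 → {82, 57, 51, 41}
insert 63 → {82, 63, 57, 51, 41}
forward next packet → 82; now {63, 57, 51, 41}
insert 47 → {63, 57, 51, 47, 41}
forward next packet → 63; now {57, 51, 47, 41}
insert 58 → {58, 57, 51, 47, 41}
insert 83 → {83, 58, 57, 51, 47, 41}
insert 50 → {83, 58, 57, 51, 50, 47, 41}
forward next packet → 83; now {58, 57, 51, 50, 47, 41}
forward next packet → 58; now {57, 51, 50, 47, 41}
forward next packet → 57; now {51, 50, 47, 41}
forward next packet → 51; now {50, 47, 41}
forward next packet → 50; now {47, 41}
insert 42 → {47, 42, 41}
insert 76 → {76, 47, 42, 41}
forward next packet → 76; now {47, 42, 41}
insert 55 → {55, 47, 42, 41}
insert 53 → {55, 53, 47, 42, 41}

priority queue: 72, 74, 82, 63, 83, 58, 57, 51, 50, 76; FIFO queue: 72 → 41 → 51 → 74 → 57 → 82 → 63 → 47 → 58 → 83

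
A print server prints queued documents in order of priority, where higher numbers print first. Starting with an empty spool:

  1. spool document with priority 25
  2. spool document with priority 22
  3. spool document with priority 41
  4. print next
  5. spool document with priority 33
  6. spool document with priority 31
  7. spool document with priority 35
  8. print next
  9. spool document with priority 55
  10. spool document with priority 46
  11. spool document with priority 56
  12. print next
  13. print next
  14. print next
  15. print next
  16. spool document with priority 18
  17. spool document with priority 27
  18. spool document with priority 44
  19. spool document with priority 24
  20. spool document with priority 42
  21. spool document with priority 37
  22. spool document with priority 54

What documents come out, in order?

insert 25 → {25}
insert 22 → {25, 22}
insert 41 → {41, 25, 22}
print next → 41; now {25, 22}
insert 33 → {33, 25, 22}
insert 31 → {33, 31, 25, 22}
insert 35 → {35, 33, 31, 25, 22}
print next → 35; now {33, 31, 25, 22}
insert 55 → {55, 33, 31, 25, 22}
insert 46 → {55, 46, 33, 31, 25, 22}
insert 56 → {56, 55, 46, 33, 31, 25, 22}
print next → 56; now {55, 46, 33, 31, 25, 22}
print next → 55; now {46, 33, 31, 25, 22}
print next → 46; now {33, 31, 25, 22}
print next → 33; now {31, 25, 22}
insert 18 → {31, 25, 22, 18}
insert 27 → {31, 27, 25, 22, 18}
insert 44 → {44, 31, 27, 25, 22, 18}
insert 24 → {44, 31, 27, 25, 24, 22, 18}
insert 42 → {44, 42, 31, 27, 25, 24, 22, 18}
insert 37 → {44, 42, 37, 31, 27, 25, 24, 22, 18}
insert 54 → {54, 44, 42, 37, 31, 27, 25, 24, 22, 18}

[41, 35, 56, 55, 46, 33]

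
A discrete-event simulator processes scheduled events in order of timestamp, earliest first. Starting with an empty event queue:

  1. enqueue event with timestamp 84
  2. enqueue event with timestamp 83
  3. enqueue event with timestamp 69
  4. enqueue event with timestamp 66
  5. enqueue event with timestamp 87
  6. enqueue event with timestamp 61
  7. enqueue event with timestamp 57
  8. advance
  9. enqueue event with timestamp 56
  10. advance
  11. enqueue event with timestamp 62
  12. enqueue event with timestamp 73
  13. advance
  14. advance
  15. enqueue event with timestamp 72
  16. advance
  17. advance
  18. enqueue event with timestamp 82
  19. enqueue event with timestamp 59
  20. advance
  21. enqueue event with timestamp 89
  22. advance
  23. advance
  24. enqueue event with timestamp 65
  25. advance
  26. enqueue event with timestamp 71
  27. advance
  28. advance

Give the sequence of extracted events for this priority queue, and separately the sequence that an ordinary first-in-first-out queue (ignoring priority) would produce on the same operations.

insert 84 → {84}
insert 83 → {83, 84}
insert 69 → {69, 83, 84}
insert 66 → {66, 69, 83, 84}
insert 87 → {66, 69, 83, 84, 87}
insert 61 → {61, 66, 69, 83, 84, 87}
insert 57 → {57, 61, 66, 69, 83, 84, 87}
advance → 57; now {61, 66, 69, 83, 84, 87}
insert 56 → {56, 61, 66, 69, 83, 84, 87}
advance → 56; now {61, 66, 69, 83, 84, 87}
insert 62 → {61, 62, 66, 69, 83, 84, 87}
insert 73 → {61, 62, 66, 69, 73, 83, 84, 87}
advance → 61; now {62, 66, 69, 73, 83, 84, 87}
advance → 62; now {66, 69, 73, 83, 84, 87}
insert 72 → {66, 69, 72, 73, 83, 84, 87}
advance → 66; now {69, 72, 73, 83, 84, 87}
advance → 69; now {72, 73, 83, 84, 87}
insert 82 → {72, 73, 82, 83, 84, 87}
insert 59 → {59, 72, 73, 82, 83, 84, 87}
advance → 59; now {72, 73, 82, 83, 84, 87}
insert 89 → {72, 73, 82, 83, 84, 87, 89}
advance → 72; now {73, 82, 83, 84, 87, 89}
advance → 73; now {82, 83, 84, 87, 89}
insert 65 → {65, 82, 83, 84, 87, 89}
advance → 65; now {82, 83, 84, 87, 89}
insert 71 → {71, 82, 83, 84, 87, 89}
advance → 71; now {82, 83, 84, 87, 89}
advance → 82; now {83, 84, 87, 89}

priority queue: 57, 56, 61, 62, 66, 69, 59, 72, 73, 65, 71, 82; FIFO queue: 84 → 83 → 69 → 66 → 87 → 61 → 57 → 56 → 62 → 73 → 72 → 82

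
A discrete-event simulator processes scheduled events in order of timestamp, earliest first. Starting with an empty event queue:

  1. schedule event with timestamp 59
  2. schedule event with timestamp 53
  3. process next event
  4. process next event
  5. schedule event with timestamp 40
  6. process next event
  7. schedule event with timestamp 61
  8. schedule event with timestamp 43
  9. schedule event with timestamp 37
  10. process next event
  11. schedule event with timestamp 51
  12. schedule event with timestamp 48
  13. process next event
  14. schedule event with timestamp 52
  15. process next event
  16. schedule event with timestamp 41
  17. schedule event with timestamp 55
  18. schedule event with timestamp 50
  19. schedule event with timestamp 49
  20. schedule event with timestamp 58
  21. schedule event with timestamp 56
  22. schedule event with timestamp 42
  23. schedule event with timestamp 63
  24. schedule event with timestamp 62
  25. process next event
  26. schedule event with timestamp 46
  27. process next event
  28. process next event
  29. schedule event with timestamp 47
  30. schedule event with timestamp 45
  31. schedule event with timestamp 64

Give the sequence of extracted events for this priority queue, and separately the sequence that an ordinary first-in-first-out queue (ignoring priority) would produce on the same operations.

insert 59 → {59}
insert 53 → {53, 59}
process next event → 53; now {59}
process next event → 59; now {}
insert 40 → {40}
process next event → 40; now {}
insert 61 → {61}
insert 43 → {43, 61}
insert 37 → {37, 43, 61}
process next event → 37; now {43, 61}
insert 51 → {43, 51, 61}
insert 48 → {43, 48, 51, 61}
process next event → 43; now {48, 51, 61}
insert 52 → {48, 51, 52, 61}
process next event → 48; now {51, 52, 61}
insert 41 → {41, 51, 52, 61}
insert 55 → {41, 51, 52, 55, 61}
insert 50 → {41, 50, 51, 52, 55, 61}
insert 49 → {41, 49, 50, 51, 52, 55, 61}
insert 58 → {41, 49, 50, 51, 52, 55, 58, 61}
insert 56 → {41, 49, 50, 51, 52, 55, 56, 58, 61}
insert 42 → {41, 42, 49, 50, 51, 52, 55, 56, 58, 61}
insert 63 → {41, 42, 49, 50, 51, 52, 55, 56, 58, 61, 63}
insert 62 → {41, 42, 49, 50, 51, 52, 55, 56, 58, 61, 62, 63}
process next event → 41; now {42, 49, 50, 51, 52, 55, 56, 58, 61, 62, 63}
insert 46 → {42, 46, 49, 50, 51, 52, 55, 56, 58, 61, 62, 63}
process next event → 42; now {46, 49, 50, 51, 52, 55, 56, 58, 61, 62, 63}
process next event → 46; now {49, 50, 51, 52, 55, 56, 58, 61, 62, 63}
insert 47 → {47, 49, 50, 51, 52, 55, 56, 58, 61, 62, 63}
insert 45 → {45, 47, 49, 50, 51, 52, 55, 56, 58, 61, 62, 63}
insert 64 → {45, 47, 49, 50, 51, 52, 55, 56, 58, 61, 62, 63, 64}

priority queue: 53, 59, 40, 37, 43, 48, 41, 42, 46; FIFO queue: [59, 53, 40, 61, 43, 37, 51, 48, 52]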